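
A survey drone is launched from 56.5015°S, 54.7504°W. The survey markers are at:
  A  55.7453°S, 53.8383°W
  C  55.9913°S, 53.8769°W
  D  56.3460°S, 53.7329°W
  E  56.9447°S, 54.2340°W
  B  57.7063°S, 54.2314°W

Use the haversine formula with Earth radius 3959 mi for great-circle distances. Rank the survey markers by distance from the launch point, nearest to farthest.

E, D, C, A, B

Distances from the launch point:
E 56.9447°S, 54.2340°W: 36.3 mi
D 56.3460°S, 53.7329°W: 40.3 mi
C 55.9913°S, 53.8769°W: 48.7 mi
A 55.7453°S, 53.8383°W: 63.0 mi
B 57.7063°S, 54.2314°W: 85.5 mi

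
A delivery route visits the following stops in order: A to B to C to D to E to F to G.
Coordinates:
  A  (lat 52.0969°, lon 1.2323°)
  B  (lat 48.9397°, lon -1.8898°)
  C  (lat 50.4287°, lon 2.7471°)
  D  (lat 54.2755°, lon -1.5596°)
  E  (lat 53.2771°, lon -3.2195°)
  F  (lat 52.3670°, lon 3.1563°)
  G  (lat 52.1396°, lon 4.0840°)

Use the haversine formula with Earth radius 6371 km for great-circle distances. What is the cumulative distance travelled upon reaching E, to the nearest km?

1461 km

Leg distances:
A→B: 414.6 km  (cumulative 414.6 km)
B→C: 372.3 km  (cumulative 786.9 km)
C→D: 518.0 km  (cumulative 1304.9 km)
D→E: 155.6 km  (cumulative 1460.5 km)
Cumulative distance at E ≈ 1461 km.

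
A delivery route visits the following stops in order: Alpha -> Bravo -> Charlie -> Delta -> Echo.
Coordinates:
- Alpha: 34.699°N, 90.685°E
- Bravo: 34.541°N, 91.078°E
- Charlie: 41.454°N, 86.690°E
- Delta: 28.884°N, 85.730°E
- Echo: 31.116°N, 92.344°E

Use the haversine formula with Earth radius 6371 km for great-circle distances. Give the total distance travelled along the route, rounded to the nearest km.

Leg distances:
Alpha→Bravo: 40.0 km  (cumulative 40.0 km)
Bravo→Charlie: 859.2 km  (cumulative 899.2 km)
Charlie→Delta: 1400.4 km  (cumulative 2299.6 km)
Delta→Echo: 683.4 km  (cumulative 2983.0 km)
Total route length ≈ 2983 km.

2983 km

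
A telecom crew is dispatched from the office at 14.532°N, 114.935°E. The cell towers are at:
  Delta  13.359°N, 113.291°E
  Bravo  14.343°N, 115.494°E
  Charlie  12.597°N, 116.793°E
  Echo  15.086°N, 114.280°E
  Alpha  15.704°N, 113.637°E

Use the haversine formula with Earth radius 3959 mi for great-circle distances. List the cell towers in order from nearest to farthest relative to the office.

Computing each great-circle distance from 14.532°N, 114.935°E:
Bravo 14.343°N, 115.494°E: 39.6 mi
Echo 15.086°N, 114.280°E: 58.1 mi
Alpha 15.704°N, 113.637°E: 118.6 mi
Delta 13.359°N, 113.291°E: 136.8 mi
Charlie 12.597°N, 116.793°E: 182.9 mi

Bravo, Echo, Alpha, Delta, Charlie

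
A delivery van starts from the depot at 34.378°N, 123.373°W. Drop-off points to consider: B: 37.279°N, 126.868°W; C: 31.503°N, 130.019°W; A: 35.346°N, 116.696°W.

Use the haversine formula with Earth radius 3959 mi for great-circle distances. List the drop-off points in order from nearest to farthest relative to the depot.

B, A, C

Distance from the depot at 34.378°N, 123.373°W to each:
B 37.279°N, 126.868°W: 280.2 mi
A 35.346°N, 116.696°W: 384.3 mi
C 31.503°N, 130.019°W: 433.4 mi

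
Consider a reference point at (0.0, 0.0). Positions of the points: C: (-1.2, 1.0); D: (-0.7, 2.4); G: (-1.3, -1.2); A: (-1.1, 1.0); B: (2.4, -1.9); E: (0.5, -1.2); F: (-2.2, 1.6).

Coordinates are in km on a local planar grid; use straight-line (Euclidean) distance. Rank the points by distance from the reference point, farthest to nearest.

Distance from the reference point at (0.0, 0.0) to each:
B (2.4, -1.9): 3.1 km
F (-2.2, 1.6): 2.7 km
D (-0.7, 2.4): 2.5 km
G (-1.3, -1.2): 1.8 km
C (-1.2, 1.0): 1.6 km
A (-1.1, 1.0): 1.5 km
E (0.5, -1.2): 1.3 km

B, F, D, G, C, A, E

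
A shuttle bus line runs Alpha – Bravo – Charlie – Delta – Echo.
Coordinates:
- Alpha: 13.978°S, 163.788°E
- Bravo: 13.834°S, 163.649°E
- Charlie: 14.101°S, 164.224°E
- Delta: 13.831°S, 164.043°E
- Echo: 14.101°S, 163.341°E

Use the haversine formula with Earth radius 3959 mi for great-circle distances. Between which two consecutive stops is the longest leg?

Leg distances:
Alpha→Bravo: 13.6 mi
Bravo→Charlie: 42.7 mi
Charlie→Delta: 22.3 mi
Delta→Echo: 50.6 mi
The longest leg is Delta–Echo at 50.6 mi.

Delta–Echo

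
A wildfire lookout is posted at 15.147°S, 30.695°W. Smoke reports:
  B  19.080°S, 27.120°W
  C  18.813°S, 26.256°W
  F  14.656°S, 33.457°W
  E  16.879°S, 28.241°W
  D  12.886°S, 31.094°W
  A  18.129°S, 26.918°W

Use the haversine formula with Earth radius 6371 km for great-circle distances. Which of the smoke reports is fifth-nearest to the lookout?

Distances from the lookout (15.147°S, 30.695°W):
D: 255.1 km
F: 301.8 km
E: 325.4 km
A: 521.4 km
B: 579.2 km
C: 623.6 km
The fifth-nearest is B at 579.2 km.

B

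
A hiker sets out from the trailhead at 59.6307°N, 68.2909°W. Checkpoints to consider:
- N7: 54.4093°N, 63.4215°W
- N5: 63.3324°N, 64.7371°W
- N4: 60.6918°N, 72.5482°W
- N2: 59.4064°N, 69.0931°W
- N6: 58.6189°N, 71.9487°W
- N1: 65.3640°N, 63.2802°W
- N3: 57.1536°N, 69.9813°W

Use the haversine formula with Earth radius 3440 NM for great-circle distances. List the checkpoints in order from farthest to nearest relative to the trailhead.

N1, N7, N5, N3, N4, N6, N2

Distances from the trailhead:
N1 65.3640°N, 63.2802°W: 370.9 NM
N7 54.4093°N, 63.4215°W: 351.4 NM
N5 63.3324°N, 64.7371°W: 244.4 NM
N3 57.1536°N, 69.9813°W: 157.9 NM
N4 60.6918°N, 72.5482°W: 142.2 NM
N6 58.6189°N, 71.9487°W: 128.0 NM
N2 59.4064°N, 69.0931°W: 27.9 NM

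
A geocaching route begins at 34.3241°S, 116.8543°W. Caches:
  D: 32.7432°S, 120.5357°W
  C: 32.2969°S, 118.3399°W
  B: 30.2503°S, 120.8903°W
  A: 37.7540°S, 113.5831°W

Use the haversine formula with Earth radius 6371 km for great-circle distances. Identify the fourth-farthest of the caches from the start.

C

Distances from the start (34.3241°S, 116.8543°W):
B: 590.7 km
A: 481.6 km
D: 383.8 km
C: 264.3 km
The fourth-farthest is C at 264.3 km.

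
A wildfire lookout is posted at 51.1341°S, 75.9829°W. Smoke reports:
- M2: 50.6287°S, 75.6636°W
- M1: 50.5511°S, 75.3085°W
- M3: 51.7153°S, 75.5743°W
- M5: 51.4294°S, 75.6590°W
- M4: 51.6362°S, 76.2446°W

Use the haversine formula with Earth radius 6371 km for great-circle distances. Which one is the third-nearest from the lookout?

M2

Distances from the lookout (51.1341°S, 75.9829°W):
M5: 39.8 km
M4: 58.7 km
M2: 60.5 km
M3: 70.6 km
M1: 80.3 km
The third-nearest is M2 at 60.5 km.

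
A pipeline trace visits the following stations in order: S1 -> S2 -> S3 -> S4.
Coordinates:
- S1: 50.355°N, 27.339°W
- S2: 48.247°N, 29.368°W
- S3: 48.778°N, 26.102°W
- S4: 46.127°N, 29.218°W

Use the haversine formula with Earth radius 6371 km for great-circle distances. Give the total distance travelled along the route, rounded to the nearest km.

Leg distances:
S1→S2: 276.7 km  (cumulative 276.7 km)
S2→S3: 247.7 km  (cumulative 524.4 km)
S3→S4: 376.5 km  (cumulative 900.9 km)
Total route length ≈ 901 km.

901 km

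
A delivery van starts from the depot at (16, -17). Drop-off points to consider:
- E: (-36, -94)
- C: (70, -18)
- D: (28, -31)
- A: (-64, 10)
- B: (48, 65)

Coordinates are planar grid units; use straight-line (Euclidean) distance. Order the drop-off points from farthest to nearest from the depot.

Distances from the depot:
E (-36, -94): 92.9
B (48, 65): 88.0
A (-64, 10): 84.4
C (70, -18): 54.0
D (28, -31): 18.4

E, B, A, C, D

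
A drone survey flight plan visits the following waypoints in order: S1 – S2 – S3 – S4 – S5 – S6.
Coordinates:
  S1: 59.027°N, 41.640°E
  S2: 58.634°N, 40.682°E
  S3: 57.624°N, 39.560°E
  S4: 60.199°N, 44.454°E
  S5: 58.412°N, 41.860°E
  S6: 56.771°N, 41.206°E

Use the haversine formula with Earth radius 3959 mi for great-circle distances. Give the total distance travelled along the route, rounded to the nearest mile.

643 mi

Leg distances:
S1→S2: 43.7 mi  (cumulative 43.7 mi)
S2→S3: 80.9 mi  (cumulative 124.6 mi)
S3→S4: 249.2 mi  (cumulative 373.8 mi)
S4→S5: 153.7 mi  (cumulative 527.5 mi)
S5→S6: 115.9 mi  (cumulative 643.4 mi)
Total route length ≈ 643 mi.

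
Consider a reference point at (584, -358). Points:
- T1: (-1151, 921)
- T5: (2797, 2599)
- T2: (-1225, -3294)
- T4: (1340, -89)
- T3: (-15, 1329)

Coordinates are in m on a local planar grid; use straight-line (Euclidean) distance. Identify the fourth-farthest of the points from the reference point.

T3

Distances from the reference point ((584, -358)):
T5: 3693.4 m
T2: 3448.6 m
T1: 2155.5 m
T3: 1790.2 m
T4: 802.4 m
The fourth-farthest is T3 at 1790.2 m.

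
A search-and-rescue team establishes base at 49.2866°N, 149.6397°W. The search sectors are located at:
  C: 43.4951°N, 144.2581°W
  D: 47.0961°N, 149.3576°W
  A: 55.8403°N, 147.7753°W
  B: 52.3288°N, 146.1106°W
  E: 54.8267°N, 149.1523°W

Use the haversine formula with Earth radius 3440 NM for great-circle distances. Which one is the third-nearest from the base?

E

Distances from the base (49.2866°N, 149.6397°W):
D: 132.0 NM
B: 226.4 NM
E: 333.1 NM
A: 399.3 NM
C: 412.8 NM
The third-nearest is E at 333.1 NM.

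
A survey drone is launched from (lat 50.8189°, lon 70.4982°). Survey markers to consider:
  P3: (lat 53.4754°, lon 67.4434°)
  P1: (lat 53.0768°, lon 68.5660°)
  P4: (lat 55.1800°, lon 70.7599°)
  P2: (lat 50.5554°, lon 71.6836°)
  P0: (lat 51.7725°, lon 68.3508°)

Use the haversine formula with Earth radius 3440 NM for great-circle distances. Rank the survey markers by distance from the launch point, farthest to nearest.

Computing each great-circle distance from (lat 50.8189°, lon 70.4982°):
P4 (lat 55.1800°, lon 70.7599°): 262.0 NM
P3 (lat 53.4754°, lon 67.4434°): 195.2 NM
P1 (lat 53.0768°, lon 68.5660°): 153.3 NM
P0 (lat 51.7725°, lon 68.3508°): 98.9 NM
P2 (lat 50.5554°, lon 71.6836°): 47.8 NM

P4, P3, P1, P0, P2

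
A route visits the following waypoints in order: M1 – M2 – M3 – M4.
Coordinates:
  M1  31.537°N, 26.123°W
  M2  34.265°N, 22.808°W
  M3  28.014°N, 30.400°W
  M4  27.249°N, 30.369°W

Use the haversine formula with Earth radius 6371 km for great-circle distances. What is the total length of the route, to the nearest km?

Leg distances:
M1→M2: 433.3 km  (cumulative 433.3 km)
M2→M3: 1002.0 km  (cumulative 1435.3 km)
M3→M4: 85.1 km  (cumulative 1520.4 km)
Total route length ≈ 1520 km.

1520 km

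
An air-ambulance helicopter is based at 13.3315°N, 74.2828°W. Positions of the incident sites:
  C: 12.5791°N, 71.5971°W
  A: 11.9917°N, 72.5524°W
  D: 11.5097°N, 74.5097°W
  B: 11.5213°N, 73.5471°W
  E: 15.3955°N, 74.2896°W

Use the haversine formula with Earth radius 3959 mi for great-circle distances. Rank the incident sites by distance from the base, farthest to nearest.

C, A, E, B, D

Computing each great-circle distance from 13.3315°N, 74.2828°W:
C 12.5791°N, 71.5971°W: 188.2 mi
A 11.9917°N, 72.5524°W: 148.9 mi
E 15.3955°N, 74.2896°W: 142.6 mi
B 11.5213°N, 73.5471°W: 134.6 mi
D 11.5097°N, 74.5097°W: 126.8 mi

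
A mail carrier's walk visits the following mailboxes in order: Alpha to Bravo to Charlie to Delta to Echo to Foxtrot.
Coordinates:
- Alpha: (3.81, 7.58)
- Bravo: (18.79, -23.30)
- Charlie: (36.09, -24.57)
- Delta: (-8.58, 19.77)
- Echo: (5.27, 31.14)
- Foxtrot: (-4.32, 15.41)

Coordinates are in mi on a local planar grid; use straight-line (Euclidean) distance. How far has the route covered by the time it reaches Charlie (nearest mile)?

Leg distances:
Alpha→Bravo: 34.3 mi  (cumulative 34.3 mi)
Bravo→Charlie: 17.3 mi  (cumulative 51.7 mi)
Cumulative distance at Charlie ≈ 52 mi.

52 mi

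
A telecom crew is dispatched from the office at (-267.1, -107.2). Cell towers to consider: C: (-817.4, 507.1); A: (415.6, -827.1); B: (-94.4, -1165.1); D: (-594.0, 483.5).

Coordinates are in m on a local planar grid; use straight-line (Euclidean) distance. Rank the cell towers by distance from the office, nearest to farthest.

Computing each straight-line distance from (-267.1, -107.2):
D (-594.0, 483.5): 675.1 m
C (-817.4, 507.1): 824.7 m
A (415.6, -827.1): 992.1 m
B (-94.4, -1165.1): 1071.9 m

D, C, A, B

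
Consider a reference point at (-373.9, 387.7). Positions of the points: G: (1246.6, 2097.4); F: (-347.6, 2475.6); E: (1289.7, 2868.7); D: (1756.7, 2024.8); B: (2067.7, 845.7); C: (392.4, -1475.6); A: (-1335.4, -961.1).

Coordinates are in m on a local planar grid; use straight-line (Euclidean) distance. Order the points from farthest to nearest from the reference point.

Computing each straight-line distance from (-373.9, 387.7):
E (1289.7, 2868.7): 2987.1 m
D (1756.7, 2024.8): 2686.9 m
B (2067.7, 845.7): 2484.2 m
G (1246.6, 2097.4): 2355.7 m
F (-347.6, 2475.6): 2088.1 m
C (392.4, -1475.6): 2014.7 m
A (-1335.4, -961.1): 1656.4 m

E, D, B, G, F, C, A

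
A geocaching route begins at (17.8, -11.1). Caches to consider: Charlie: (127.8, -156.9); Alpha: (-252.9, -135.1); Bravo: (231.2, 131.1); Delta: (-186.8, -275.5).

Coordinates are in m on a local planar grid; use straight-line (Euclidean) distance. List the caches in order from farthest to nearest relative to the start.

Computing each straight-line distance from (17.8, -11.1):
Delta (-186.8, -275.5): 334.3 m
Alpha (-252.9, -135.1): 297.7 m
Bravo (231.2, 131.1): 256.4 m
Charlie (127.8, -156.9): 182.6 m

Delta, Alpha, Bravo, Charlie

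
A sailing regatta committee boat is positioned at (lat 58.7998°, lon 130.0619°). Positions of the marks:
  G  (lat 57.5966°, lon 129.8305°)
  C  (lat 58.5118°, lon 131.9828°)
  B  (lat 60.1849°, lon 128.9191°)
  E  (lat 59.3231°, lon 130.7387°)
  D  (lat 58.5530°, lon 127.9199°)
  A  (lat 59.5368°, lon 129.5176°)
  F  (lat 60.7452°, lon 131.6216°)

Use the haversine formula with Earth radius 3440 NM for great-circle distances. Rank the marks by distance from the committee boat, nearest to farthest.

E, A, C, D, G, B, F

Computing each great-circle distance from (lat 58.7998°, lon 130.0619°):
E (lat 59.3231°, lon 130.7387°): 37.7 NM
A (lat 59.5368°, lon 129.5176°): 47.3 NM
C (lat 58.5118°, lon 131.9828°): 62.4 NM
D (lat 58.5530°, lon 127.9199°): 68.5 NM
G (lat 57.5966°, lon 129.8305°): 72.6 NM
B (lat 60.1849°, lon 128.9191°): 90.2 NM
F (lat 60.7452°, lon 131.6216°): 125.9 NM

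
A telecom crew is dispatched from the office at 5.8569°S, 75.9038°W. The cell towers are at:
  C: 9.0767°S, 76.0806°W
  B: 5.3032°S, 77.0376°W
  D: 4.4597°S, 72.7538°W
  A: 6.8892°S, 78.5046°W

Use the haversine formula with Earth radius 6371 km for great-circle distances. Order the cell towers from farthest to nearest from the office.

Distance from the office at 5.8569°S, 75.9038°W to each:
D 4.4597°S, 72.7538°W: 381.9 km
C 9.0767°S, 76.0806°W: 358.6 km
A 6.8892°S, 78.5046°W: 309.5 km
B 5.3032°S, 77.0376°W: 139.8 km

D, C, A, B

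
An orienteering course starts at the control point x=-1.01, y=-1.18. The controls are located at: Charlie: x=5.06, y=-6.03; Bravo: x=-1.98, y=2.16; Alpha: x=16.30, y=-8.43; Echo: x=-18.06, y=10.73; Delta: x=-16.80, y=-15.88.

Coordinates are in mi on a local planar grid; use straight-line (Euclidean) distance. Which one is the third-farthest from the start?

Distances from the start (x=-1.01, y=-1.18):
Delta: 21.6 mi
Echo: 20.8 mi
Alpha: 18.8 mi
Charlie: 7.8 mi
Bravo: 3.5 mi
The third-farthest is Alpha at 18.8 mi.

Alpha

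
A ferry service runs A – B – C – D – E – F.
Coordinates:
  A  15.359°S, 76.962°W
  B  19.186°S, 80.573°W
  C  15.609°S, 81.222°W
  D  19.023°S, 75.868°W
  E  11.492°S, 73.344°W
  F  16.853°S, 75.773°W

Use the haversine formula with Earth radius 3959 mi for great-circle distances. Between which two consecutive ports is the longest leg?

Leg distances:
A→B: 355.9 mi
B→C: 250.8 mi
C→D: 424.7 mi
D→E: 546.9 mi
E→F: 404.6 mi
The longest leg is D–E at 546.9 mi.

D–E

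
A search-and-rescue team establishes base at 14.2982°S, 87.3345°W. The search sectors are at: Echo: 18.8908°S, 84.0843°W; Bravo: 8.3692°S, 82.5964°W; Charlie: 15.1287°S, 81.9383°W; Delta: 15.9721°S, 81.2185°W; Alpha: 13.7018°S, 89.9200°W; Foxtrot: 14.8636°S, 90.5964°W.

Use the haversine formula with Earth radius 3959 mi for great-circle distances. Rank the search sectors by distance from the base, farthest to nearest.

Bravo, Delta, Echo, Charlie, Foxtrot, Alpha

Computing each great-circle distance from 14.2982°S, 87.3345°W:
Bravo 8.3692°S, 82.5964°W: 520.4 mi
Delta 15.9721°S, 81.2185°W: 424.0 mi
Echo 18.8908°S, 84.0843°W: 383.4 mi
Charlie 15.1287°S, 81.9383°W: 365.2 mi
Foxtrot 14.8636°S, 90.5964°W: 221.6 mi
Alpha 13.7018°S, 89.9200°W: 178.2 mi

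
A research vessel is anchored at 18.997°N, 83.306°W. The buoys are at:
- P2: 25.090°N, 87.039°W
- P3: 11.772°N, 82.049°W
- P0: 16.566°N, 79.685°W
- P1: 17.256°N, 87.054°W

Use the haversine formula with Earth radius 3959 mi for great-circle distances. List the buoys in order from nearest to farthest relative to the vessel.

P1, P0, P2, P3

Distance from the vessel at 18.997°N, 83.306°W to each:
P1 17.256°N, 87.054°W: 273.9 mi
P0 16.566°N, 79.685°W: 291.5 mi
P2 25.090°N, 87.039°W: 484.1 mi
P3 11.772°N, 82.049°W: 506.2 mi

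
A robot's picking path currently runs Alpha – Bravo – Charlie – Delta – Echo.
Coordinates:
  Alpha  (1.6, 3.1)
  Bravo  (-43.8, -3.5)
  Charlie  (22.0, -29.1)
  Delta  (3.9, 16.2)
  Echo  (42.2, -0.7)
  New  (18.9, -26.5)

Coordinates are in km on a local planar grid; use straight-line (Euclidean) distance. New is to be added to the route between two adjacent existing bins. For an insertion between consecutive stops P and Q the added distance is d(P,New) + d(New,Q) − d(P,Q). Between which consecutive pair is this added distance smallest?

between Bravo and Charlie

Added distance for inserting New between each consecutive pair:
Alpha–Bravo: 55.2 km
Bravo–Charlie: 0.2 km
Charlie–Delta: 0.5 km
Delta–Echo: 38.2 km
Smallest added distance is 0.2 km, inserting between Bravo and Charlie.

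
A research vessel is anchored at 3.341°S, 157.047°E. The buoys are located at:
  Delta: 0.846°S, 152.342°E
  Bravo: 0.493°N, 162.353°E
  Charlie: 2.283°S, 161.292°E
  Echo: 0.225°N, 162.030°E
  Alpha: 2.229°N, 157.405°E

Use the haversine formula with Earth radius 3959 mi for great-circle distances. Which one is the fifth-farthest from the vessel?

Charlie

Distance to each, sorted:
Bravo: 452.2 mi
Echo: 423.2 mi
Alpha: 385.7 mi
Delta: 367.8 mi
Charlie: 301.9 mi
The fifth-farthest is Charlie at 301.9 mi.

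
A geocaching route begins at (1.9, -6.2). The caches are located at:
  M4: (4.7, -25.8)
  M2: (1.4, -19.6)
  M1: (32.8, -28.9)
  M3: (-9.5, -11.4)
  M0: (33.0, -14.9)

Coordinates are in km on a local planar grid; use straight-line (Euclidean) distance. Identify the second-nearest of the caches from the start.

M2

Distance to each, sorted:
M3: 12.5 km
M2: 13.4 km
M4: 19.8 km
M0: 32.3 km
M1: 38.3 km
The second-nearest is M2 at 13.4 km.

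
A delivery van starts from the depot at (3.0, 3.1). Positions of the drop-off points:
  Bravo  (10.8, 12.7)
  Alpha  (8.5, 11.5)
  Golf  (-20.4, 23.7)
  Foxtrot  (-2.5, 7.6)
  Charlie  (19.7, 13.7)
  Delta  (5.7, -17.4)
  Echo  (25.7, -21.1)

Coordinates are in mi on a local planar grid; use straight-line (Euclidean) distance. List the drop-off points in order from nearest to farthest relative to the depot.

Foxtrot, Alpha, Bravo, Charlie, Delta, Golf, Echo

Distance from the depot at (3.0, 3.1) to each:
Foxtrot (-2.5, 7.6): 7.1 mi
Alpha (8.5, 11.5): 10.0 mi
Bravo (10.8, 12.7): 12.4 mi
Charlie (19.7, 13.7): 19.8 mi
Delta (5.7, -17.4): 20.7 mi
Golf (-20.4, 23.7): 31.2 mi
Echo (25.7, -21.1): 33.2 mi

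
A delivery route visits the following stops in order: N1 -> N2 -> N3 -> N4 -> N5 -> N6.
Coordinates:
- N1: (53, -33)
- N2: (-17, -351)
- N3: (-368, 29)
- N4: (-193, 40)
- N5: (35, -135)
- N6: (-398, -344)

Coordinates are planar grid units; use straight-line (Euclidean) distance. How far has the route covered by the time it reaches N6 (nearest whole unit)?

Leg distances:
N1→N2: 325.6  (cumulative 325.6)
N2→N3: 517.3  (cumulative 842.9)
N3→N4: 175.3  (cumulative 1018.3)
N4→N5: 287.4  (cumulative 1305.7)
N5→N6: 480.8  (cumulative 1786.5)
Cumulative distance at N6 ≈ 1786.

1786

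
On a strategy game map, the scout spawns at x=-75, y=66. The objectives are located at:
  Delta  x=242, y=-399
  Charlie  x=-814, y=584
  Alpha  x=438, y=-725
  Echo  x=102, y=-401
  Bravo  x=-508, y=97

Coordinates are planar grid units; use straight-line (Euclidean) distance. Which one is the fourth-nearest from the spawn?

Charlie

Distance to each, sorted:
Bravo: 434.1
Echo: 499.4
Delta: 562.8
Charlie: 902.5
Alpha: 942.8
The fourth-nearest is Charlie at 902.5.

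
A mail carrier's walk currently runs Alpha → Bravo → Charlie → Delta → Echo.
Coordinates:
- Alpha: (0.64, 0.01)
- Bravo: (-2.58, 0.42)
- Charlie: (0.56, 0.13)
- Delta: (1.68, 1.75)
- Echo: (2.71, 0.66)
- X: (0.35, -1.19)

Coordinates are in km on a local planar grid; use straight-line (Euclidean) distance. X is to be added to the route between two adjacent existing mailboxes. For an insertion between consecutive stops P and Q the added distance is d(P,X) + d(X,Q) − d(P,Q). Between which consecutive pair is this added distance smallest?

Added distance for inserting X between each consecutive pair:
Alpha–Bravo: 1.3 km
Bravo–Charlie: 1.5 km
Charlie–Delta: 2.6 km
Delta–Echo: 4.7 km
Smallest added distance is 1.3 km, inserting between Alpha and Bravo.

between Alpha and Bravo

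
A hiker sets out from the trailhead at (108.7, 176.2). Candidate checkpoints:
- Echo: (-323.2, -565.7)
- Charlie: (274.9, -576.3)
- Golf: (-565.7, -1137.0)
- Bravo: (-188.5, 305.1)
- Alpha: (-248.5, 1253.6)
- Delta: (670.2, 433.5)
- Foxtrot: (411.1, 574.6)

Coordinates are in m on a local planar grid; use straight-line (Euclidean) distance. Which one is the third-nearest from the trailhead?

Delta

Distance to each, sorted:
Bravo: 323.9 m
Foxtrot: 500.2 m
Delta: 617.6 m
Charlie: 770.6 m
Echo: 858.5 m
Alpha: 1135.1 m
Golf: 1476.2 m
The third-nearest is Delta at 617.6 m.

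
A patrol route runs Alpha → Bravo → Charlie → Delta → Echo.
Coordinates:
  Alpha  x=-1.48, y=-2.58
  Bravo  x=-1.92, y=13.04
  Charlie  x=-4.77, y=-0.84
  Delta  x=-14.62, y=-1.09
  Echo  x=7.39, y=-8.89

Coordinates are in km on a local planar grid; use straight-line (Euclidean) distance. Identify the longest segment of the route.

Leg distances:
Alpha→Bravo: 15.6 km
Bravo→Charlie: 14.2 km
Charlie→Delta: 9.9 km
Delta→Echo: 23.4 km
The longest leg is Delta–Echo at 23.4 km.

Delta–Echo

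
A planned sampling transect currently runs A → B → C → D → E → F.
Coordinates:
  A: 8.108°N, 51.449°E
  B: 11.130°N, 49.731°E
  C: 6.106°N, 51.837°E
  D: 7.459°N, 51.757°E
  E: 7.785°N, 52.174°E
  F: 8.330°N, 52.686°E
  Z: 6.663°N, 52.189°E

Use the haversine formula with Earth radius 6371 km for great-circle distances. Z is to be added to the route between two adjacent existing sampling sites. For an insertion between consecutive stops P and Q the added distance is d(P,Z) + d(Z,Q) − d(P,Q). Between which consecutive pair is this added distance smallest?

Added distance for inserting Z between each consecutive pair:
A–B: 360.3 km
B–C: 33.8 km
C–D: 23.0 km
D–E: 166.8 km
E–F: 235.3 km
Smallest added distance is 23.0 km, inserting between C and D.

between C and D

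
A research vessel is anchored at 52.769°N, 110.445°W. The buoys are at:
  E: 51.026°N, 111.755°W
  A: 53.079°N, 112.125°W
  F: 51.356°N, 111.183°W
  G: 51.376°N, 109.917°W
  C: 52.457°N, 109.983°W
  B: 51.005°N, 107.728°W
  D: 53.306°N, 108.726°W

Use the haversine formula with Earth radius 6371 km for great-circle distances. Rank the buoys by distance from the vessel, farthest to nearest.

B, E, F, G, D, A, C

Distances from the vessel:
B 51.005°N, 107.728°W: 270.6 km
E 51.026°N, 111.755°W: 213.6 km
F 51.356°N, 111.183°W: 165.0 km
G 51.376°N, 109.917°W: 159.0 km
D 53.306°N, 108.726°W: 129.5 km
A 53.079°N, 112.125°W: 117.8 km
C 52.457°N, 109.983°W: 46.7 km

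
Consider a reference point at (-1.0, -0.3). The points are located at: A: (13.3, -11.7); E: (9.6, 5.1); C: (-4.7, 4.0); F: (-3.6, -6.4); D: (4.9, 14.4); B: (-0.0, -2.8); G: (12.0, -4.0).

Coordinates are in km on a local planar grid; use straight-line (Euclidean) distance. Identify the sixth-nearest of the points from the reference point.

Distances from the reference point ((-1.0, -0.3)):
B: 2.7 km
C: 5.7 km
F: 6.6 km
E: 11.9 km
G: 13.5 km
D: 15.8 km
A: 18.3 km
The sixth-nearest is D at 15.8 km.

D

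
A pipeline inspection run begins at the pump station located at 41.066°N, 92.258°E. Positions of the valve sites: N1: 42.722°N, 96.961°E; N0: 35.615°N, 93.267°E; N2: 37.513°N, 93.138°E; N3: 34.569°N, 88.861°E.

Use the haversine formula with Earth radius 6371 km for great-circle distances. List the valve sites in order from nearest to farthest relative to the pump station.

Distance from the pump station at 41.066°N, 92.258°E to each:
N2 37.513°N, 93.138°E: 402.3 km
N1 42.722°N, 96.961°E: 430.5 km
N0 35.615°N, 93.267°E: 612.5 km
N3 34.569°N, 88.861°E: 781.5 km

N2, N1, N0, N3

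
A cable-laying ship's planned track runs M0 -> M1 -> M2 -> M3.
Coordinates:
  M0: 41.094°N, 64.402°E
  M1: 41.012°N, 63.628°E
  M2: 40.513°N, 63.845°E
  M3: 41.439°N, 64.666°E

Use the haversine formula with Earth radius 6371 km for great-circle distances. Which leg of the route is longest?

M2–M3

Leg distances:
M0→M1: 65.5 km
M1→M2: 58.4 km
M2→M3: 123.9 km
The longest leg is M2–M3 at 123.9 km.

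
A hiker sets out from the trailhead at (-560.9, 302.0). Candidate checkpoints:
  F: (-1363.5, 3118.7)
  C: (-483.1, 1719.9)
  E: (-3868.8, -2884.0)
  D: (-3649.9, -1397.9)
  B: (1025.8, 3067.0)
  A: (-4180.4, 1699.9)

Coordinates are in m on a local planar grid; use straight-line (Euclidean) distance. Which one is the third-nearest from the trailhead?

B

Distance to each, sorted:
C: 1420.0 m
F: 2928.8 m
B: 3187.9 m
D: 3525.8 m
A: 3880.1 m
E: 4592.7 m
The third-nearest is B at 3187.9 m.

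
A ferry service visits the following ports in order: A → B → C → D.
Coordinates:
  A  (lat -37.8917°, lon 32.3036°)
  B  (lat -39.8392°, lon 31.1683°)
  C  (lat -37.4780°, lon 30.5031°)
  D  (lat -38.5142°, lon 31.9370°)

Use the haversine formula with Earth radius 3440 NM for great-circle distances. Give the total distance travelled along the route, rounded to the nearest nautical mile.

366 NM

Leg distances:
A→B: 128.4 NM  (cumulative 128.4 NM)
B→C: 145.2 NM  (cumulative 273.6 NM)
C→D: 92.0 NM  (cumulative 365.6 NM)
Total route length ≈ 366 NM.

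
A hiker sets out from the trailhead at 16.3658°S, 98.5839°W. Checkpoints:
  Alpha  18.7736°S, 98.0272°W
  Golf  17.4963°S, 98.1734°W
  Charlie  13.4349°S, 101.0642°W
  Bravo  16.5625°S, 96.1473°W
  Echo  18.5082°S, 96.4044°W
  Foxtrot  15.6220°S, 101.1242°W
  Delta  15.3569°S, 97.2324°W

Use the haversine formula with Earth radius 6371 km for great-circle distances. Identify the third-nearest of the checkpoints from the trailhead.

Bravo

Distances from the trailhead (16.3658°S, 98.5839°W):
Golf: 133.1 km
Delta: 183.0 km
Bravo: 260.7 km
Alpha: 274.2 km
Foxtrot: 283.8 km
Echo: 332.0 km
Charlie: 421.0 km
The third-nearest is Bravo at 260.7 km.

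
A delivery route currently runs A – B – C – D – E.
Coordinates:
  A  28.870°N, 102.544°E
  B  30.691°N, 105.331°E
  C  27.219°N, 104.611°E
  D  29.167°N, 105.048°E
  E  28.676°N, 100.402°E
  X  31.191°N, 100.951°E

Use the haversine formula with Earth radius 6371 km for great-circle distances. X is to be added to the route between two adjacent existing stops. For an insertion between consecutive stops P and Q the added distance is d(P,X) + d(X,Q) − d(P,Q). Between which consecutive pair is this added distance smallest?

Added distance for inserting X between each consecutive pair:
A–B: 384.9 km
B–C: 595.7 km
C–D: 799.4 km
D–E: 282.7 km
Smallest added distance is 282.7 km, inserting between D and E.

between D and E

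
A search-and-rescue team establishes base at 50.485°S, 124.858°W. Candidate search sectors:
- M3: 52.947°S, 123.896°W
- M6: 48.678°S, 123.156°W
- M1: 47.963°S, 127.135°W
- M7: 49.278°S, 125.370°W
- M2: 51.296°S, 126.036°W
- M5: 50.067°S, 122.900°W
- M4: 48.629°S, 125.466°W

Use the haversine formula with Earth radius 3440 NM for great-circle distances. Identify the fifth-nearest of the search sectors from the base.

M6

Distances from the base (50.485°S, 124.858°W):
M2: 66.0 NM
M7: 75.1 NM
M5: 79.2 NM
M4: 113.9 NM
M6: 127.1 NM
M3: 152.1 NM
M1: 175.8 NM
The fifth-nearest is M6 at 127.1 NM.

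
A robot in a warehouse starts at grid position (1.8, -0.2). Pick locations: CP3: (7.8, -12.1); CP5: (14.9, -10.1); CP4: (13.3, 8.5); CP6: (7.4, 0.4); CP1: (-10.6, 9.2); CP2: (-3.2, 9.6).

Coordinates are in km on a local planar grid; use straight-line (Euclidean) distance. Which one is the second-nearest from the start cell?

Distances from the start cell ((1.8, -0.2)):
CP6: 5.6 km
CP2: 11.0 km
CP3: 13.3 km
CP4: 14.4 km
CP1: 15.6 km
CP5: 16.4 km
The second-nearest is CP2 at 11.0 km.

CP2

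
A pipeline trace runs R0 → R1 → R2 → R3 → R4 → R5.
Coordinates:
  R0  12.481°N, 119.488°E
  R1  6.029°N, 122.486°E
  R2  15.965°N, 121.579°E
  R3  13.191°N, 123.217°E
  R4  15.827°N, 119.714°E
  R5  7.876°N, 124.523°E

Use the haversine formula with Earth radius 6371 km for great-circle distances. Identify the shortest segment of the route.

Leg distances:
R0→R1: 789.2 km
R1→R2: 1109.2 km
R2→R3: 355.3 km
R3→R4: 477.6 km
R4→R5: 1027.1 km
The shortest leg is R2–R3 at 355.3 km.

R2–R3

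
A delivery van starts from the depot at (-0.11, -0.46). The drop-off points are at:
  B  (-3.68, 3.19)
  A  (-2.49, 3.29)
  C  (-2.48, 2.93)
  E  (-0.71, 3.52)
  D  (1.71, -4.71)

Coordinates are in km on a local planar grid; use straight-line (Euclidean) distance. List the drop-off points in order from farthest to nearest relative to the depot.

Distance from the depot at (-0.11, -0.46) to each:
B (-3.68, 3.19): 5.1 km
D (1.71, -4.71): 4.6 km
A (-2.49, 3.29): 4.4 km
C (-2.48, 2.93): 4.1 km
E (-0.71, 3.52): 4.0 km

B, D, A, C, E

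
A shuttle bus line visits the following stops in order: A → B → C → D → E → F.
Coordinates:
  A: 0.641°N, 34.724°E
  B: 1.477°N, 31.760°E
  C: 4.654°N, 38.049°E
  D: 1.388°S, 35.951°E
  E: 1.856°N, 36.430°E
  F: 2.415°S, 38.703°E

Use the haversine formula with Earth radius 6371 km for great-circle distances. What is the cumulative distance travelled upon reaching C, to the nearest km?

Leg distances:
A→B: 342.4 km  (cumulative 342.4 km)
B→C: 782.5 km  (cumulative 1124.9 km)
Cumulative distance at C ≈ 1125 km.

1125 km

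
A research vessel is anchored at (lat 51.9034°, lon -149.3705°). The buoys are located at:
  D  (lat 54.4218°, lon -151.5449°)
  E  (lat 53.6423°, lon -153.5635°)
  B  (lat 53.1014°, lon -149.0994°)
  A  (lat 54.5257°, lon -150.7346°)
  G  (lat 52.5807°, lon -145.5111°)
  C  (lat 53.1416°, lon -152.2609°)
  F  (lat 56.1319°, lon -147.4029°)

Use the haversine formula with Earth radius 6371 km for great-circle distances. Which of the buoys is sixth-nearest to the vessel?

E

Distance to each, sorted:
B: 134.5 km
C: 239.1 km
G: 273.3 km
A: 305.4 km
D: 315.3 km
E: 341.9 km
F: 487.4 km
The sixth-nearest is E at 341.9 km.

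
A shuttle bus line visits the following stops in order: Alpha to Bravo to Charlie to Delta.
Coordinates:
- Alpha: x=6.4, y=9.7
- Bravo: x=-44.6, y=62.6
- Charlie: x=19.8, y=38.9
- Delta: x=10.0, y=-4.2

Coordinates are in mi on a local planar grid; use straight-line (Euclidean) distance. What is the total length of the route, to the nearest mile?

186 mi

Leg distances:
Alpha→Bravo: 73.5 mi  (cumulative 73.5 mi)
Bravo→Charlie: 68.6 mi  (cumulative 142.1 mi)
Charlie→Delta: 44.2 mi  (cumulative 186.3 mi)
Total route length ≈ 186 mi.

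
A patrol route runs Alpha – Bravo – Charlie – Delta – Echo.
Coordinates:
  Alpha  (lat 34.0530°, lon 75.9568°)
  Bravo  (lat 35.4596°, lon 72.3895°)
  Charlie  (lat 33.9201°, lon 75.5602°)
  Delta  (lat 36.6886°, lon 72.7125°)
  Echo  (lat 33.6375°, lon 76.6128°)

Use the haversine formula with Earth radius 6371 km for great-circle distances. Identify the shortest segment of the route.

Bravo–Charlie

Leg distances:
Alpha→Bravo: 361.4 km
Bravo→Charlie: 336.6 km
Charlie→Delta: 401.9 km
Delta→Echo: 490.6 km
The shortest leg is Bravo–Charlie at 336.6 km.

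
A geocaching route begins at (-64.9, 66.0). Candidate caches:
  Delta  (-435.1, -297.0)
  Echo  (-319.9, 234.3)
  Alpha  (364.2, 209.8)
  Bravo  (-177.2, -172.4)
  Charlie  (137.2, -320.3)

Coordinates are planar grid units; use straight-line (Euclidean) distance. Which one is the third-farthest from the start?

Distances from the start ((-64.9, 66.0)):
Delta: 518.5
Alpha: 452.6
Charlie: 436.0
Echo: 305.5
Bravo: 263.5
The third-farthest is Charlie at 436.0.

Charlie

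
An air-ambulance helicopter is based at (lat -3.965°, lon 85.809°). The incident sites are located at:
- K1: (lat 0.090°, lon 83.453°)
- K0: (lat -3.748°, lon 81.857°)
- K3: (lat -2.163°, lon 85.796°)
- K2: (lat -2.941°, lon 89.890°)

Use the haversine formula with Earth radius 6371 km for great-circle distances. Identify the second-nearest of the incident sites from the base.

K0

Distances from the base ((lat -3.965°, lon 85.809°)):
K3: 200.4 km
K0: 439.1 km
K2: 467.0 km
K1: 521.4 km
The second-nearest is K0 at 439.1 km.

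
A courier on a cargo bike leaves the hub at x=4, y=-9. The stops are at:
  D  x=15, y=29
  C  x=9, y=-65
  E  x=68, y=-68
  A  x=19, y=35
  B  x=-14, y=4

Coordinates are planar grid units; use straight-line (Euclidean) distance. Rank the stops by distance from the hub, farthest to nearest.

Distances from the hub:
E x=68, y=-68: 87.0
C x=9, y=-65: 56.2
A x=19, y=35: 46.5
D x=15, y=29: 39.6
B x=-14, y=4: 22.2

E, C, A, D, B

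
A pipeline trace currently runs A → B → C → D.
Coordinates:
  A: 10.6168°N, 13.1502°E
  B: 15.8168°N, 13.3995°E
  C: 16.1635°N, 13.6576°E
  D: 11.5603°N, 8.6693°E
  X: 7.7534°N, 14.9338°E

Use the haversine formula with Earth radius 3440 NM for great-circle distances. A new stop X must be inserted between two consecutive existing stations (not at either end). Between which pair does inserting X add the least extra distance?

Added distance for inserting X between each consecutive pair:
A–B: 381.7 NM
B–C: 977.3 NM
C–D: 544.9 NM
Smallest added distance is 381.7 NM, inserting between A and B.

between A and B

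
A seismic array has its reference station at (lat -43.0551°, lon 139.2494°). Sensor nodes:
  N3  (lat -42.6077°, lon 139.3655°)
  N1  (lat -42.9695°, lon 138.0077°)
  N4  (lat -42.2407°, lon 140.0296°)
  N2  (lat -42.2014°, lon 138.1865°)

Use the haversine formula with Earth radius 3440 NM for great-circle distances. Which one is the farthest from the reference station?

Distance to each, sorted:
N2: 69.5 NM
N4: 59.8 NM
N1: 54.8 NM
N3: 27.3 NM
The farthest is N2 at 69.5 NM.

N2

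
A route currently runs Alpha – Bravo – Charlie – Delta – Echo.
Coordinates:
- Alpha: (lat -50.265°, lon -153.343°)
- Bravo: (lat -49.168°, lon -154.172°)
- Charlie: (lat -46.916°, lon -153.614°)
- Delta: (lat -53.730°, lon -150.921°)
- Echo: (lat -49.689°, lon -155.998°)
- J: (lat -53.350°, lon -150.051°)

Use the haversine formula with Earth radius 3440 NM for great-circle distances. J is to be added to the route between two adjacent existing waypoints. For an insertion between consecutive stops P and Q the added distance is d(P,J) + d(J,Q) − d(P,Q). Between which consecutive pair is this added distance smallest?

between Charlie and Delta

Added distance for inserting J between each consecutive pair:
Alpha–Bravo: 443.4 NM
Bravo–Charlie: 567.6 NM
Charlie–Delta: 26.5 NM
Delta–Echo: 43.5 NM
Smallest added distance is 26.5 NM, inserting between Charlie and Delta.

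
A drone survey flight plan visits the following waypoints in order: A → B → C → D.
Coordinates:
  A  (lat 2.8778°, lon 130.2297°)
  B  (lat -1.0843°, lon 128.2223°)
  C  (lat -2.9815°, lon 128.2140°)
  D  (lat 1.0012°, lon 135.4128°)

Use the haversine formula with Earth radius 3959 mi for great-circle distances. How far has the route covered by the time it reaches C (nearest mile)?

438 mi

Leg distances:
A→B: 306.9 mi  (cumulative 306.9 mi)
B→C: 131.1 mi  (cumulative 438.0 mi)
Cumulative distance at C ≈ 438 mi.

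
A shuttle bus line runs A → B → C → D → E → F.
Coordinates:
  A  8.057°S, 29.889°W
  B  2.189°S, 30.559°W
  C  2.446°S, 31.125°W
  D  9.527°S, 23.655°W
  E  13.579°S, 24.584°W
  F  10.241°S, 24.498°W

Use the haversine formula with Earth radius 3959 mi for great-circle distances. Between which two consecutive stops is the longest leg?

C–D

Leg distances:
A→B: 408.1 mi
B→C: 42.9 mi
C→D: 708.9 mi
D→E: 287.0 mi
E→F: 230.7 mi
The longest leg is C–D at 708.9 mi.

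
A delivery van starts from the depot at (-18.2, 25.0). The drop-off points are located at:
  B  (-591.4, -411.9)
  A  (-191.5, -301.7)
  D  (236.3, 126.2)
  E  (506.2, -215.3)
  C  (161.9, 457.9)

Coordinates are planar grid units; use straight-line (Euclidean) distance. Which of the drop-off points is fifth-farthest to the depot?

D

Distance to each, sorted:
B: 720.7
E: 576.8
C: 468.9
A: 369.8
D: 273.9
The fifth-farthest is D at 273.9.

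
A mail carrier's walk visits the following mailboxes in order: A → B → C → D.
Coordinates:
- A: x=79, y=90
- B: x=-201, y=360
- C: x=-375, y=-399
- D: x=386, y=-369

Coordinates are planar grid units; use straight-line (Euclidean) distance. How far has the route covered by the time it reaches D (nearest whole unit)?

1929

Leg distances:
A→B: 389.0  (cumulative 389.0)
B→C: 778.7  (cumulative 1167.7)
C→D: 761.6  (cumulative 1929.3)
Cumulative distance at D ≈ 1929.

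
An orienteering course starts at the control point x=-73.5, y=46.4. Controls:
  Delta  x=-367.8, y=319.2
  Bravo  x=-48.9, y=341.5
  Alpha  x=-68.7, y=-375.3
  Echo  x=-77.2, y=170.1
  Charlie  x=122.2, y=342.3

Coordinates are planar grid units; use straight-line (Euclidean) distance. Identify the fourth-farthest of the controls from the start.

Bravo

Distance to each, sorted:
Alpha: 421.7
Delta: 401.3
Charlie: 354.8
Bravo: 296.1
Echo: 123.8
The fourth-farthest is Bravo at 296.1.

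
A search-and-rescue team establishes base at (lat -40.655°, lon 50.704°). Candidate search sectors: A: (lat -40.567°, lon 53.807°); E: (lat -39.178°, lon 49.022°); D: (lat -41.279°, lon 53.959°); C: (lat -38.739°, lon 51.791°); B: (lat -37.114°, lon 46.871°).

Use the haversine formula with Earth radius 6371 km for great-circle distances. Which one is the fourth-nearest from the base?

Distances from the base ((lat -40.655°, lon 50.704°)):
E: 218.1 km
C: 232.5 km
A: 262.1 km
D: 281.9 km
B: 514.8 km
The fourth-nearest is D at 281.9 km.

D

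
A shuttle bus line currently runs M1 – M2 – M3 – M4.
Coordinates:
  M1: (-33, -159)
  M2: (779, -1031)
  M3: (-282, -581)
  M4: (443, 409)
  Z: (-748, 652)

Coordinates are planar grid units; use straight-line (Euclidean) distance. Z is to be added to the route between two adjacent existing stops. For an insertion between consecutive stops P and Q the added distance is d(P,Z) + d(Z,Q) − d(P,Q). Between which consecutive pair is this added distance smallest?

between M3 and M4

Added distance for inserting Z between each consecutive pair:
M1–M2: 2162.1
M2–M3: 2438.1
M3–M4: 1306.6
Smallest added distance is 1306.6, inserting between M3 and M4.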